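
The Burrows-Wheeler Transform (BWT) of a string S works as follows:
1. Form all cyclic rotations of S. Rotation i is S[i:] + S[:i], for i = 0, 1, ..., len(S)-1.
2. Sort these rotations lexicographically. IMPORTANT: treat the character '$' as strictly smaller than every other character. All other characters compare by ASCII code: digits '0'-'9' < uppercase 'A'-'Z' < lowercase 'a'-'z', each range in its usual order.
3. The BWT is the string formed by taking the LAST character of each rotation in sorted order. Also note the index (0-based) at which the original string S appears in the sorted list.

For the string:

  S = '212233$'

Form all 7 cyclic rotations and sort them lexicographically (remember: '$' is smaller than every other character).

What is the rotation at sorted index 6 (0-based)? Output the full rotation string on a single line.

All 7 rotations (rotation i = S[i:]+S[:i]):
  rot[0] = 212233$
  rot[1] = 12233$2
  rot[2] = 2233$21
  rot[3] = 233$212
  rot[4] = 33$2122
  rot[5] = 3$21223
  rot[6] = $212233
Sorted (with $ < everything):
  sorted[0] = $212233
  sorted[1] = 12233$2
  sorted[2] = 212233$
  sorted[3] = 2233$21
  sorted[4] = 233$212
  sorted[5] = 3$21223
  sorted[6] = 33$2122
sorted[6] = 33$2122

Answer: 33$2122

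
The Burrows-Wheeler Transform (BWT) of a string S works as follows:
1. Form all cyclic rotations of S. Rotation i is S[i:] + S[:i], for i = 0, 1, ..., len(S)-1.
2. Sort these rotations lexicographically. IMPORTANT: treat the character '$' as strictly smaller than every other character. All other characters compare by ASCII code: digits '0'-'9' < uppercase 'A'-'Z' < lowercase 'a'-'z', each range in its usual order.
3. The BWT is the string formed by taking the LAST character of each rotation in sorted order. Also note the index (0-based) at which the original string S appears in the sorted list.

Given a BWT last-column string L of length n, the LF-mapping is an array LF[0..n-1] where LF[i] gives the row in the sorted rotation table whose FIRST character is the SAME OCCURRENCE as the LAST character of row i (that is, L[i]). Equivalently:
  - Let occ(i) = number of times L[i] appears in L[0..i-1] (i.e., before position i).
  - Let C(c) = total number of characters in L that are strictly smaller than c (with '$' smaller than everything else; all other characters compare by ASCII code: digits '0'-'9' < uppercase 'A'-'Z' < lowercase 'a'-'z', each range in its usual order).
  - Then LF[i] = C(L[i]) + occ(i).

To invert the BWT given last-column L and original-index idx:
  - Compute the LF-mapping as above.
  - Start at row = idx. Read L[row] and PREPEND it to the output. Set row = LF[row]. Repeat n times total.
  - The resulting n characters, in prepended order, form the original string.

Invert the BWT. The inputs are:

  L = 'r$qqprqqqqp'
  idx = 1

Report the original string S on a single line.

Answer: pqqprqqqqr$

Derivation:
LF mapping: 9 0 3 4 1 10 5 6 7 8 2
Walk LF starting at row 1, prepending L[row]:
  step 1: row=1, L[1]='$', prepend. Next row=LF[1]=0
  step 2: row=0, L[0]='r', prepend. Next row=LF[0]=9
  step 3: row=9, L[9]='q', prepend. Next row=LF[9]=8
  step 4: row=8, L[8]='q', prepend. Next row=LF[8]=7
  step 5: row=7, L[7]='q', prepend. Next row=LF[7]=6
  step 6: row=6, L[6]='q', prepend. Next row=LF[6]=5
  step 7: row=5, L[5]='r', prepend. Next row=LF[5]=10
  step 8: row=10, L[10]='p', prepend. Next row=LF[10]=2
  step 9: row=2, L[2]='q', prepend. Next row=LF[2]=3
  step 10: row=3, L[3]='q', prepend. Next row=LF[3]=4
  step 11: row=4, L[4]='p', prepend. Next row=LF[4]=1
Reversed output: pqqprqqqqr$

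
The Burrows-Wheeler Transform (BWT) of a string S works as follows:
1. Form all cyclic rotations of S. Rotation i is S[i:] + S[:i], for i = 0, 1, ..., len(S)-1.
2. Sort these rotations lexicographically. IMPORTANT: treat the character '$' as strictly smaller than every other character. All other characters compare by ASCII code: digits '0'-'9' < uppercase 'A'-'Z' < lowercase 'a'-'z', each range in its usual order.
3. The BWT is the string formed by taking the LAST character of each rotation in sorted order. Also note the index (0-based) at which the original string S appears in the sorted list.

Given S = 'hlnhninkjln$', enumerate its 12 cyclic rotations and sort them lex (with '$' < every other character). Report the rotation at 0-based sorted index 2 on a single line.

All 12 rotations (rotation i = S[i:]+S[:i]):
  rot[0] = hlnhninkjln$
  rot[1] = lnhninkjln$h
  rot[2] = nhninkjln$hl
  rot[3] = hninkjln$hln
  rot[4] = ninkjln$hlnh
  rot[5] = inkjln$hlnhn
  rot[6] = nkjln$hlnhni
  rot[7] = kjln$hlnhnin
  rot[8] = jln$hlnhnink
  rot[9] = ln$hlnhninkj
  rot[10] = n$hlnhninkjl
  rot[11] = $hlnhninkjln
Sorted (with $ < everything):
  sorted[0] = $hlnhninkjln
  sorted[1] = hlnhninkjln$
  sorted[2] = hninkjln$hln
  sorted[3] = inkjln$hlnhn
  sorted[4] = jln$hlnhnink
  sorted[5] = kjln$hlnhnin
  sorted[6] = ln$hlnhninkj
  sorted[7] = lnhninkjln$h
  sorted[8] = n$hlnhninkjl
  sorted[9] = nhninkjln$hl
  sorted[10] = ninkjln$hlnh
  sorted[11] = nkjln$hlnhni
sorted[2] = hninkjln$hln

Answer: hninkjln$hln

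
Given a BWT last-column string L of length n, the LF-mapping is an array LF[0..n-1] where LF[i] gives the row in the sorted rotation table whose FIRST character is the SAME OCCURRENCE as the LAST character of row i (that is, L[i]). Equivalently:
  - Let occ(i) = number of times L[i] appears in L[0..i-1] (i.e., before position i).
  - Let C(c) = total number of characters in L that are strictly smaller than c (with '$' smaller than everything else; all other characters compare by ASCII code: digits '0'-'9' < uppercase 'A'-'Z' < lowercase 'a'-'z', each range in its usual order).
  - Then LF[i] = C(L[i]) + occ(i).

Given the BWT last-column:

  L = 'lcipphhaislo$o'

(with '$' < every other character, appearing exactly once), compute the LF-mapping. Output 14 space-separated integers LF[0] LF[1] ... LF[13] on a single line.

Char counts: '$':1, 'a':1, 'c':1, 'h':2, 'i':2, 'l':2, 'o':2, 'p':2, 's':1
C (first-col start): C('$')=0, C('a')=1, C('c')=2, C('h')=3, C('i')=5, C('l')=7, C('o')=9, C('p')=11, C('s')=13
L[0]='l': occ=0, LF[0]=C('l')+0=7+0=7
L[1]='c': occ=0, LF[1]=C('c')+0=2+0=2
L[2]='i': occ=0, LF[2]=C('i')+0=5+0=5
L[3]='p': occ=0, LF[3]=C('p')+0=11+0=11
L[4]='p': occ=1, LF[4]=C('p')+1=11+1=12
L[5]='h': occ=0, LF[5]=C('h')+0=3+0=3
L[6]='h': occ=1, LF[6]=C('h')+1=3+1=4
L[7]='a': occ=0, LF[7]=C('a')+0=1+0=1
L[8]='i': occ=1, LF[8]=C('i')+1=5+1=6
L[9]='s': occ=0, LF[9]=C('s')+0=13+0=13
L[10]='l': occ=1, LF[10]=C('l')+1=7+1=8
L[11]='o': occ=0, LF[11]=C('o')+0=9+0=9
L[12]='$': occ=0, LF[12]=C('$')+0=0+0=0
L[13]='o': occ=1, LF[13]=C('o')+1=9+1=10

Answer: 7 2 5 11 12 3 4 1 6 13 8 9 0 10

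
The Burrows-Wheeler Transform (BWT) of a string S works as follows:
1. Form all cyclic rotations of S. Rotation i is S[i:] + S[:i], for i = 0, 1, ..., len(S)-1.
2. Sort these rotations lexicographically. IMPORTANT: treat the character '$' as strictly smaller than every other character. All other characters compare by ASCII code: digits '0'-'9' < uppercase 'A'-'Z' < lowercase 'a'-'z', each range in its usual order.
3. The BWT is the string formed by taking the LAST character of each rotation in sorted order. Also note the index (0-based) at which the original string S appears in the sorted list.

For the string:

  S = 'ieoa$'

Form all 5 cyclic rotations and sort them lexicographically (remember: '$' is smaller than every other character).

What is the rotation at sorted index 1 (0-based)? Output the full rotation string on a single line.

All 5 rotations (rotation i = S[i:]+S[:i]):
  rot[0] = ieoa$
  rot[1] = eoa$i
  rot[2] = oa$ie
  rot[3] = a$ieo
  rot[4] = $ieoa
Sorted (with $ < everything):
  sorted[0] = $ieoa
  sorted[1] = a$ieo
  sorted[2] = eoa$i
  sorted[3] = ieoa$
  sorted[4] = oa$ie
sorted[1] = a$ieo

Answer: a$ieo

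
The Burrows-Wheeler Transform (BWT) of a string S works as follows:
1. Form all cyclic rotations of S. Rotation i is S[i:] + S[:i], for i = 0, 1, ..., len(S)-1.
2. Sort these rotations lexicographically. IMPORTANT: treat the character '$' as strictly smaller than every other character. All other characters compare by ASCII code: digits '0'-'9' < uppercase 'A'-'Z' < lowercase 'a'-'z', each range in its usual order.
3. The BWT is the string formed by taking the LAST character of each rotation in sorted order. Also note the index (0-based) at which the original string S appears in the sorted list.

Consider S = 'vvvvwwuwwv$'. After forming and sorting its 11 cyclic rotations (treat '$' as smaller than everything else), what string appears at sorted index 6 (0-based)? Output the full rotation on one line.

Answer: vwwuwwv$vvv

Derivation:
All 11 rotations (rotation i = S[i:]+S[:i]):
  rot[0] = vvvvwwuwwv$
  rot[1] = vvvwwuwwv$v
  rot[2] = vvwwuwwv$vv
  rot[3] = vwwuwwv$vvv
  rot[4] = wwuwwv$vvvv
  rot[5] = wuwwv$vvvvw
  rot[6] = uwwv$vvvvww
  rot[7] = wwv$vvvvwwu
  rot[8] = wv$vvvvwwuw
  rot[9] = v$vvvvwwuww
  rot[10] = $vvvvwwuwwv
Sorted (with $ < everything):
  sorted[0] = $vvvvwwuwwv
  sorted[1] = uwwv$vvvvww
  sorted[2] = v$vvvvwwuww
  sorted[3] = vvvvwwuwwv$
  sorted[4] = vvvwwuwwv$v
  sorted[5] = vvwwuwwv$vv
  sorted[6] = vwwuwwv$vvv
  sorted[7] = wuwwv$vvvvw
  sorted[8] = wv$vvvvwwuw
  sorted[9] = wwuwwv$vvvv
  sorted[10] = wwv$vvvvwwu
sorted[6] = vwwuwwv$vvv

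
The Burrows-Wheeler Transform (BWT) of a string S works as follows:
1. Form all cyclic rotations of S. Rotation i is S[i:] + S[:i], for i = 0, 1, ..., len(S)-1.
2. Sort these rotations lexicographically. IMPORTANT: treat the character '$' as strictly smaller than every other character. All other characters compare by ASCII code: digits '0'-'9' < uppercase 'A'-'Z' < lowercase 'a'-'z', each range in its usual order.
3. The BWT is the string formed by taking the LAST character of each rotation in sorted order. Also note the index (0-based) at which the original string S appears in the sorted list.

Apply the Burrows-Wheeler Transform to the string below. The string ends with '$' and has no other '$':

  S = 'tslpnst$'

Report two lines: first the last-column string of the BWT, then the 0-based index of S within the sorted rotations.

Answer: tspltns$
7

Derivation:
All 8 rotations (rotation i = S[i:]+S[:i]):
  rot[0] = tslpnst$
  rot[1] = slpnst$t
  rot[2] = lpnst$ts
  rot[3] = pnst$tsl
  rot[4] = nst$tslp
  rot[5] = st$tslpn
  rot[6] = t$tslpns
  rot[7] = $tslpnst
Sorted (with $ < everything):
  sorted[0] = $tslpnst  (last char: 't')
  sorted[1] = lpnst$ts  (last char: 's')
  sorted[2] = nst$tslp  (last char: 'p')
  sorted[3] = pnst$tsl  (last char: 'l')
  sorted[4] = slpnst$t  (last char: 't')
  sorted[5] = st$tslpn  (last char: 'n')
  sorted[6] = t$tslpns  (last char: 's')
  sorted[7] = tslpnst$  (last char: '$')
Last column: tspltns$
Original string S is at sorted index 7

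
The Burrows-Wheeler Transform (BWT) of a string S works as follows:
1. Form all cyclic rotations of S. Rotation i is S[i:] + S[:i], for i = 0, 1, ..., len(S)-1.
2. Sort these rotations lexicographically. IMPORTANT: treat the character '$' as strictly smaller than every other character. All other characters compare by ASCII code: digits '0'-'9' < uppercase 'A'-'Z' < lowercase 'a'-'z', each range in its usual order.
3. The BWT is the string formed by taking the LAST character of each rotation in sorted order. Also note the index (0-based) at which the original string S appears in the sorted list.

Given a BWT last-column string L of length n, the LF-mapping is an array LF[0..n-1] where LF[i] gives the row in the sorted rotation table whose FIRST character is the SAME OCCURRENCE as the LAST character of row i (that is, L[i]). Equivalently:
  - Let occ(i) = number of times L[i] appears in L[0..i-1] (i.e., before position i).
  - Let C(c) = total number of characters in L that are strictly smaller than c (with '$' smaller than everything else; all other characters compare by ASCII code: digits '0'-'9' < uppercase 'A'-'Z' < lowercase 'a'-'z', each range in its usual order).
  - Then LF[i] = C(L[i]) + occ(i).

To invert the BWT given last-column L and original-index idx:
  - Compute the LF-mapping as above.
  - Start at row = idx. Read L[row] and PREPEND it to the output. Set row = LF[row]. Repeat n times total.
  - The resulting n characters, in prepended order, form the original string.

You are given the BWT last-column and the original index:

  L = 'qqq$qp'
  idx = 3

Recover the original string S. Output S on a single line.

LF mapping: 2 3 4 0 5 1
Walk LF starting at row 3, prepending L[row]:
  step 1: row=3, L[3]='$', prepend. Next row=LF[3]=0
  step 2: row=0, L[0]='q', prepend. Next row=LF[0]=2
  step 3: row=2, L[2]='q', prepend. Next row=LF[2]=4
  step 4: row=4, L[4]='q', prepend. Next row=LF[4]=5
  step 5: row=5, L[5]='p', prepend. Next row=LF[5]=1
  step 6: row=1, L[1]='q', prepend. Next row=LF[1]=3
Reversed output: qpqqq$

Answer: qpqqq$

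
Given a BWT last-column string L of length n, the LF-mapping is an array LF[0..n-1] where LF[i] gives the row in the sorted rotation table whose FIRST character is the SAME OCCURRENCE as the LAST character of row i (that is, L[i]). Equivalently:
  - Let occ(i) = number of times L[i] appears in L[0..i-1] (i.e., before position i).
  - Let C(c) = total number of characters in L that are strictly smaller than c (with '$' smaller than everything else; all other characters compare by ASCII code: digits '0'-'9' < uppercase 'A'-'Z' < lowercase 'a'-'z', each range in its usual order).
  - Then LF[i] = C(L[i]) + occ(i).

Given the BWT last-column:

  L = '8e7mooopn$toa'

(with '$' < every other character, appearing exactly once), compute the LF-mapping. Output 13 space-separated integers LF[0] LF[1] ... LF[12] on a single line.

Answer: 2 4 1 5 7 8 9 11 6 0 12 10 3

Derivation:
Char counts: '$':1, '7':1, '8':1, 'a':1, 'e':1, 'm':1, 'n':1, 'o':4, 'p':1, 't':1
C (first-col start): C('$')=0, C('7')=1, C('8')=2, C('a')=3, C('e')=4, C('m')=5, C('n')=6, C('o')=7, C('p')=11, C('t')=12
L[0]='8': occ=0, LF[0]=C('8')+0=2+0=2
L[1]='e': occ=0, LF[1]=C('e')+0=4+0=4
L[2]='7': occ=0, LF[2]=C('7')+0=1+0=1
L[3]='m': occ=0, LF[3]=C('m')+0=5+0=5
L[4]='o': occ=0, LF[4]=C('o')+0=7+0=7
L[5]='o': occ=1, LF[5]=C('o')+1=7+1=8
L[6]='o': occ=2, LF[6]=C('o')+2=7+2=9
L[7]='p': occ=0, LF[7]=C('p')+0=11+0=11
L[8]='n': occ=0, LF[8]=C('n')+0=6+0=6
L[9]='$': occ=0, LF[9]=C('$')+0=0+0=0
L[10]='t': occ=0, LF[10]=C('t')+0=12+0=12
L[11]='o': occ=3, LF[11]=C('o')+3=7+3=10
L[12]='a': occ=0, LF[12]=C('a')+0=3+0=3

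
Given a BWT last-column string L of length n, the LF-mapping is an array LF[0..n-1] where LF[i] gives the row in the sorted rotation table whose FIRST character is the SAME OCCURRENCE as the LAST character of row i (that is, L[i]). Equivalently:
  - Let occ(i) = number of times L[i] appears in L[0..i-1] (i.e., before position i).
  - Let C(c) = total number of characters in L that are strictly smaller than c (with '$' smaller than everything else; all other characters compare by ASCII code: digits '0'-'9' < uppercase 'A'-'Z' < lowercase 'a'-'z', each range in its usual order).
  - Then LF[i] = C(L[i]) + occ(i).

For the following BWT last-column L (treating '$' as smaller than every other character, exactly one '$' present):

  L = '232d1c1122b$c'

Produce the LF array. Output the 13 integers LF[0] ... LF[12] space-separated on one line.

Char counts: '$':1, '1':3, '2':4, '3':1, 'b':1, 'c':2, 'd':1
C (first-col start): C('$')=0, C('1')=1, C('2')=4, C('3')=8, C('b')=9, C('c')=10, C('d')=12
L[0]='2': occ=0, LF[0]=C('2')+0=4+0=4
L[1]='3': occ=0, LF[1]=C('3')+0=8+0=8
L[2]='2': occ=1, LF[2]=C('2')+1=4+1=5
L[3]='d': occ=0, LF[3]=C('d')+0=12+0=12
L[4]='1': occ=0, LF[4]=C('1')+0=1+0=1
L[5]='c': occ=0, LF[5]=C('c')+0=10+0=10
L[6]='1': occ=1, LF[6]=C('1')+1=1+1=2
L[7]='1': occ=2, LF[7]=C('1')+2=1+2=3
L[8]='2': occ=2, LF[8]=C('2')+2=4+2=6
L[9]='2': occ=3, LF[9]=C('2')+3=4+3=7
L[10]='b': occ=0, LF[10]=C('b')+0=9+0=9
L[11]='$': occ=0, LF[11]=C('$')+0=0+0=0
L[12]='c': occ=1, LF[12]=C('c')+1=10+1=11

Answer: 4 8 5 12 1 10 2 3 6 7 9 0 11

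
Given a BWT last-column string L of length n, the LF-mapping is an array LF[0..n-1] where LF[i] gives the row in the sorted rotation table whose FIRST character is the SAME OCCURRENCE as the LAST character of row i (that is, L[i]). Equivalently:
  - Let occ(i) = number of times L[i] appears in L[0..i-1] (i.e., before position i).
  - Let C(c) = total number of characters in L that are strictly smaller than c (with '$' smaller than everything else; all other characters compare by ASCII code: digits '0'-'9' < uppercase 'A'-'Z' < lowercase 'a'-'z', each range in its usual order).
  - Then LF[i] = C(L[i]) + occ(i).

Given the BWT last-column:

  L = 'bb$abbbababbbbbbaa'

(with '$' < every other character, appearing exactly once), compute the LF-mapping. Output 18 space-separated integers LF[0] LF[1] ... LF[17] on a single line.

Answer: 6 7 0 1 8 9 10 2 11 3 12 13 14 15 16 17 4 5

Derivation:
Char counts: '$':1, 'a':5, 'b':12
C (first-col start): C('$')=0, C('a')=1, C('b')=6
L[0]='b': occ=0, LF[0]=C('b')+0=6+0=6
L[1]='b': occ=1, LF[1]=C('b')+1=6+1=7
L[2]='$': occ=0, LF[2]=C('$')+0=0+0=0
L[3]='a': occ=0, LF[3]=C('a')+0=1+0=1
L[4]='b': occ=2, LF[4]=C('b')+2=6+2=8
L[5]='b': occ=3, LF[5]=C('b')+3=6+3=9
L[6]='b': occ=4, LF[6]=C('b')+4=6+4=10
L[7]='a': occ=1, LF[7]=C('a')+1=1+1=2
L[8]='b': occ=5, LF[8]=C('b')+5=6+5=11
L[9]='a': occ=2, LF[9]=C('a')+2=1+2=3
L[10]='b': occ=6, LF[10]=C('b')+6=6+6=12
L[11]='b': occ=7, LF[11]=C('b')+7=6+7=13
L[12]='b': occ=8, LF[12]=C('b')+8=6+8=14
L[13]='b': occ=9, LF[13]=C('b')+9=6+9=15
L[14]='b': occ=10, LF[14]=C('b')+10=6+10=16
L[15]='b': occ=11, LF[15]=C('b')+11=6+11=17
L[16]='a': occ=3, LF[16]=C('a')+3=1+3=4
L[17]='a': occ=4, LF[17]=C('a')+4=1+4=5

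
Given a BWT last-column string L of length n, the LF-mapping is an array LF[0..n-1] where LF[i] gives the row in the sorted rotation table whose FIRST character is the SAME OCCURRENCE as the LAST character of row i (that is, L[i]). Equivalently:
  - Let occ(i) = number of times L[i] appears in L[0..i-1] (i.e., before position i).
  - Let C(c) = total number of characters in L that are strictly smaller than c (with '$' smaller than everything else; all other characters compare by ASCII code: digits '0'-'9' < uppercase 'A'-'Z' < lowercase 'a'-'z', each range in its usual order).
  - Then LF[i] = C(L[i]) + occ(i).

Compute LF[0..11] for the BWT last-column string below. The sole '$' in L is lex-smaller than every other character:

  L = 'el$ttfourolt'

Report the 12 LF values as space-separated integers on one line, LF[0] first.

Char counts: '$':1, 'e':1, 'f':1, 'l':2, 'o':2, 'r':1, 't':3, 'u':1
C (first-col start): C('$')=0, C('e')=1, C('f')=2, C('l')=3, C('o')=5, C('r')=7, C('t')=8, C('u')=11
L[0]='e': occ=0, LF[0]=C('e')+0=1+0=1
L[1]='l': occ=0, LF[1]=C('l')+0=3+0=3
L[2]='$': occ=0, LF[2]=C('$')+0=0+0=0
L[3]='t': occ=0, LF[3]=C('t')+0=8+0=8
L[4]='t': occ=1, LF[4]=C('t')+1=8+1=9
L[5]='f': occ=0, LF[5]=C('f')+0=2+0=2
L[6]='o': occ=0, LF[6]=C('o')+0=5+0=5
L[7]='u': occ=0, LF[7]=C('u')+0=11+0=11
L[8]='r': occ=0, LF[8]=C('r')+0=7+0=7
L[9]='o': occ=1, LF[9]=C('o')+1=5+1=6
L[10]='l': occ=1, LF[10]=C('l')+1=3+1=4
L[11]='t': occ=2, LF[11]=C('t')+2=8+2=10

Answer: 1 3 0 8 9 2 5 11 7 6 4 10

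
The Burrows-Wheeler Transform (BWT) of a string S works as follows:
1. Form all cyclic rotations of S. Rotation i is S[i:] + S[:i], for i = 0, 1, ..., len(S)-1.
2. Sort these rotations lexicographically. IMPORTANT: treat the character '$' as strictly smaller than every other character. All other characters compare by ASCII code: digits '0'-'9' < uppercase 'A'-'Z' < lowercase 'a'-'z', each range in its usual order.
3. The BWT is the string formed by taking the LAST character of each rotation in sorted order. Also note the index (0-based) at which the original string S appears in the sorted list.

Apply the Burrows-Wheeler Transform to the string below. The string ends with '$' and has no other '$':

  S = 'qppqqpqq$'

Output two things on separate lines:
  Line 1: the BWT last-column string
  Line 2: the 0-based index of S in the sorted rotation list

All 9 rotations (rotation i = S[i:]+S[:i]):
  rot[0] = qppqqpqq$
  rot[1] = ppqqpqq$q
  rot[2] = pqqpqq$qp
  rot[3] = qqpqq$qpp
  rot[4] = qpqq$qppq
  rot[5] = pqq$qppqq
  rot[6] = qq$qppqqp
  rot[7] = q$qppqqpq
  rot[8] = $qppqqpqq
Sorted (with $ < everything):
  sorted[0] = $qppqqpqq  (last char: 'q')
  sorted[1] = ppqqpqq$q  (last char: 'q')
  sorted[2] = pqq$qppqq  (last char: 'q')
  sorted[3] = pqqpqq$qp  (last char: 'p')
  sorted[4] = q$qppqqpq  (last char: 'q')
  sorted[5] = qppqqpqq$  (last char: '$')
  sorted[6] = qpqq$qppq  (last char: 'q')
  sorted[7] = qq$qppqqp  (last char: 'p')
  sorted[8] = qqpqq$qpp  (last char: 'p')
Last column: qqqpq$qpp
Original string S is at sorted index 5

Answer: qqqpq$qpp
5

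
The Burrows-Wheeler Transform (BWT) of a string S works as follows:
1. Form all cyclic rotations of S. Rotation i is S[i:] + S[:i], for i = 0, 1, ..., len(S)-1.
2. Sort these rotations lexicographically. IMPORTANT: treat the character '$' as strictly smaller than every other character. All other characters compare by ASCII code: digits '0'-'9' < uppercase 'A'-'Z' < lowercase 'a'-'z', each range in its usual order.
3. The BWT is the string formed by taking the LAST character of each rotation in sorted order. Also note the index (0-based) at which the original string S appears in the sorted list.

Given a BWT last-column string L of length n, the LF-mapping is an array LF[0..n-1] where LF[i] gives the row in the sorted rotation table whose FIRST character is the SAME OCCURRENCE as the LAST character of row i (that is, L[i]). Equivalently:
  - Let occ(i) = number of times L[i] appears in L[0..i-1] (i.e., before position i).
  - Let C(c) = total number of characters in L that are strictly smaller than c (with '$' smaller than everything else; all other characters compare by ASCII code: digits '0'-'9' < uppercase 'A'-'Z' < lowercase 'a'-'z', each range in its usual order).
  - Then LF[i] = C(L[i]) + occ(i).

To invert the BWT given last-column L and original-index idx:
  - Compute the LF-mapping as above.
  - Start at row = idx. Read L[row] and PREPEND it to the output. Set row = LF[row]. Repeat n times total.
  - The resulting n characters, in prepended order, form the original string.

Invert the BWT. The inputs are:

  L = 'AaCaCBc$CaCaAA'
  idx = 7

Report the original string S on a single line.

LF mapping: 1 9 5 10 6 4 13 0 7 11 8 12 2 3
Walk LF starting at row 7, prepending L[row]:
  step 1: row=7, L[7]='$', prepend. Next row=LF[7]=0
  step 2: row=0, L[0]='A', prepend. Next row=LF[0]=1
  step 3: row=1, L[1]='a', prepend. Next row=LF[1]=9
  step 4: row=9, L[9]='a', prepend. Next row=LF[9]=11
  step 5: row=11, L[11]='a', prepend. Next row=LF[11]=12
  step 6: row=12, L[12]='A', prepend. Next row=LF[12]=2
  step 7: row=2, L[2]='C', prepend. Next row=LF[2]=5
  step 8: row=5, L[5]='B', prepend. Next row=LF[5]=4
  step 9: row=4, L[4]='C', prepend. Next row=LF[4]=6
  step 10: row=6, L[6]='c', prepend. Next row=LF[6]=13
  step 11: row=13, L[13]='A', prepend. Next row=LF[13]=3
  step 12: row=3, L[3]='a', prepend. Next row=LF[3]=10
  step 13: row=10, L[10]='C', prepend. Next row=LF[10]=8
  step 14: row=8, L[8]='C', prepend. Next row=LF[8]=7
Reversed output: CCaAcCBCAaaaA$

Answer: CCaAcCBCAaaaA$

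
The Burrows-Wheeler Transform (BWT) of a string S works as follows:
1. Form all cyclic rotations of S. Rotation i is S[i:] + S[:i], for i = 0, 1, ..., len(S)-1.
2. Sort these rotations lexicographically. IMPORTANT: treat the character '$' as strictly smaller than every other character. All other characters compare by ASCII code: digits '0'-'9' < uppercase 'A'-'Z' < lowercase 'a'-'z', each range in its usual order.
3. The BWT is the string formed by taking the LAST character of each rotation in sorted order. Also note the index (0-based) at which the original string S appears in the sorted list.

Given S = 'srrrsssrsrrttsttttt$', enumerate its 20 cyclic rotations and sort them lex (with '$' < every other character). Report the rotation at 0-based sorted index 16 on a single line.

Answer: ttsttttt$srrrsssrsrr

Derivation:
All 20 rotations (rotation i = S[i:]+S[:i]):
  rot[0] = srrrsssrsrrttsttttt$
  rot[1] = rrrsssrsrrttsttttt$s
  rot[2] = rrsssrsrrttsttttt$sr
  rot[3] = rsssrsrrttsttttt$srr
  rot[4] = sssrsrrttsttttt$srrr
  rot[5] = ssrsrrttsttttt$srrrs
  rot[6] = srsrrttsttttt$srrrss
  rot[7] = rsrrttsttttt$srrrsss
  rot[8] = srrttsttttt$srrrsssr
  rot[9] = rrttsttttt$srrrsssrs
  rot[10] = rttsttttt$srrrsssrsr
  rot[11] = ttsttttt$srrrsssrsrr
  rot[12] = tsttttt$srrrsssrsrrt
  rot[13] = sttttt$srrrsssrsrrtt
  rot[14] = ttttt$srrrsssrsrrtts
  rot[15] = tttt$srrrsssrsrrttst
  rot[16] = ttt$srrrsssrsrrttstt
  rot[17] = tt$srrrsssrsrrttsttt
  rot[18] = t$srrrsssrsrrttstttt
  rot[19] = $srrrsssrsrrttsttttt
Sorted (with $ < everything):
  sorted[0] = $srrrsssrsrrttsttttt
  sorted[1] = rrrsssrsrrttsttttt$s
  sorted[2] = rrsssrsrrttsttttt$sr
  sorted[3] = rrttsttttt$srrrsssrs
  sorted[4] = rsrrttsttttt$srrrsss
  sorted[5] = rsssrsrrttsttttt$srr
  sorted[6] = rttsttttt$srrrsssrsr
  sorted[7] = srrrsssrsrrttsttttt$
  sorted[8] = srrttsttttt$srrrsssr
  sorted[9] = srsrrttsttttt$srrrss
  sorted[10] = ssrsrrttsttttt$srrrs
  sorted[11] = sssrsrrttsttttt$srrr
  sorted[12] = sttttt$srrrsssrsrrtt
  sorted[13] = t$srrrsssrsrrttstttt
  sorted[14] = tsttttt$srrrsssrsrrt
  sorted[15] = tt$srrrsssrsrrttsttt
  sorted[16] = ttsttttt$srrrsssrsrr
  sorted[17] = ttt$srrrsssrsrrttstt
  sorted[18] = tttt$srrrsssrsrrttst
  sorted[19] = ttttt$srrrsssrsrrtts
sorted[16] = ttsttttt$srrrsssrsrr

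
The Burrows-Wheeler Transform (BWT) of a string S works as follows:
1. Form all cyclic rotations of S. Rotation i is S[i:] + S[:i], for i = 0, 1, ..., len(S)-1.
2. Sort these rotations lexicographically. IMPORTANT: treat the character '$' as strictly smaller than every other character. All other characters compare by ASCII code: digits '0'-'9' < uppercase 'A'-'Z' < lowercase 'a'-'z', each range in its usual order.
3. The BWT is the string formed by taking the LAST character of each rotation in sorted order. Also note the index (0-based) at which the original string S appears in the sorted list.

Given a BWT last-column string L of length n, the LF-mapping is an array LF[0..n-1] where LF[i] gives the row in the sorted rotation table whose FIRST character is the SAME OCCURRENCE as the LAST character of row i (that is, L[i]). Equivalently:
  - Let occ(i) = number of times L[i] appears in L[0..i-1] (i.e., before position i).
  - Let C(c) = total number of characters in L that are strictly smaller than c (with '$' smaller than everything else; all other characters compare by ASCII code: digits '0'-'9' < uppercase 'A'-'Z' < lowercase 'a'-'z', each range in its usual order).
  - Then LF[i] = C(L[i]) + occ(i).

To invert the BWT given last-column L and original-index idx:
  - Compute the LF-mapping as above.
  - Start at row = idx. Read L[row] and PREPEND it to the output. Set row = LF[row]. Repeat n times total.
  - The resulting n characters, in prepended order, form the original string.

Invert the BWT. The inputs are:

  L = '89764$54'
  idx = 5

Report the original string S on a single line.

Answer: 7494658$

Derivation:
LF mapping: 6 7 5 4 1 0 3 2
Walk LF starting at row 5, prepending L[row]:
  step 1: row=5, L[5]='$', prepend. Next row=LF[5]=0
  step 2: row=0, L[0]='8', prepend. Next row=LF[0]=6
  step 3: row=6, L[6]='5', prepend. Next row=LF[6]=3
  step 4: row=3, L[3]='6', prepend. Next row=LF[3]=4
  step 5: row=4, L[4]='4', prepend. Next row=LF[4]=1
  step 6: row=1, L[1]='9', prepend. Next row=LF[1]=7
  step 7: row=7, L[7]='4', prepend. Next row=LF[7]=2
  step 8: row=2, L[2]='7', prepend. Next row=LF[2]=5
Reversed output: 7494658$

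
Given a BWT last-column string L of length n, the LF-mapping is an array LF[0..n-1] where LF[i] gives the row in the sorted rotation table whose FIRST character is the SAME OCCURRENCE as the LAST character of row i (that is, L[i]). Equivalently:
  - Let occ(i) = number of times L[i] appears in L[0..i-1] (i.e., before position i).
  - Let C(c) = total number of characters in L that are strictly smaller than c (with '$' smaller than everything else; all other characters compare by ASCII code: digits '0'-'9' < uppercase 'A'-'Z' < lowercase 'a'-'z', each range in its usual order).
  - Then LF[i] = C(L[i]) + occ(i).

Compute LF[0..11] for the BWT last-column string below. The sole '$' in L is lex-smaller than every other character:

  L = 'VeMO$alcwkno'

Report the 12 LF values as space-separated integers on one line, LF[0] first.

Answer: 3 6 1 2 0 4 8 5 11 7 9 10

Derivation:
Char counts: '$':1, 'M':1, 'O':1, 'V':1, 'a':1, 'c':1, 'e':1, 'k':1, 'l':1, 'n':1, 'o':1, 'w':1
C (first-col start): C('$')=0, C('M')=1, C('O')=2, C('V')=3, C('a')=4, C('c')=5, C('e')=6, C('k')=7, C('l')=8, C('n')=9, C('o')=10, C('w')=11
L[0]='V': occ=0, LF[0]=C('V')+0=3+0=3
L[1]='e': occ=0, LF[1]=C('e')+0=6+0=6
L[2]='M': occ=0, LF[2]=C('M')+0=1+0=1
L[3]='O': occ=0, LF[3]=C('O')+0=2+0=2
L[4]='$': occ=0, LF[4]=C('$')+0=0+0=0
L[5]='a': occ=0, LF[5]=C('a')+0=4+0=4
L[6]='l': occ=0, LF[6]=C('l')+0=8+0=8
L[7]='c': occ=0, LF[7]=C('c')+0=5+0=5
L[8]='w': occ=0, LF[8]=C('w')+0=11+0=11
L[9]='k': occ=0, LF[9]=C('k')+0=7+0=7
L[10]='n': occ=0, LF[10]=C('n')+0=9+0=9
L[11]='o': occ=0, LF[11]=C('o')+0=10+0=10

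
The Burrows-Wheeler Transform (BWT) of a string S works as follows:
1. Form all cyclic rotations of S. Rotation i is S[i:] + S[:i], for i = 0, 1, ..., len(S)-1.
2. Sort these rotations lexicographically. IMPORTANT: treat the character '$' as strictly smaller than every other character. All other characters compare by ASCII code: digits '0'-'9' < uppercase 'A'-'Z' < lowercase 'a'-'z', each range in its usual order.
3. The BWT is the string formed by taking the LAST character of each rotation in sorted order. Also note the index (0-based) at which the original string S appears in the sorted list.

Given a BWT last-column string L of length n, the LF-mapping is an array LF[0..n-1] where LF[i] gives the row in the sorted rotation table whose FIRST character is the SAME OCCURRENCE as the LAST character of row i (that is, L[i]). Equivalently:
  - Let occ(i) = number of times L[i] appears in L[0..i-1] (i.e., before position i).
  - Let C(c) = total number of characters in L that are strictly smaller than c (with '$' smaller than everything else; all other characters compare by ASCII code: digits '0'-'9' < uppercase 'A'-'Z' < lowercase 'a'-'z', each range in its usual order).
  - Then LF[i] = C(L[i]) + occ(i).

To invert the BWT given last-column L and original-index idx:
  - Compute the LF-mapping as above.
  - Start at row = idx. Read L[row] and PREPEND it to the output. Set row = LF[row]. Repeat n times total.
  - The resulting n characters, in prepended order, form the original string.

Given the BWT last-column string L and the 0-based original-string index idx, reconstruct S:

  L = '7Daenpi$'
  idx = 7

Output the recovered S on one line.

LF mapping: 1 2 3 4 6 7 5 0
Walk LF starting at row 7, prepending L[row]:
  step 1: row=7, L[7]='$', prepend. Next row=LF[7]=0
  step 2: row=0, L[0]='7', prepend. Next row=LF[0]=1
  step 3: row=1, L[1]='D', prepend. Next row=LF[1]=2
  step 4: row=2, L[2]='a', prepend. Next row=LF[2]=3
  step 5: row=3, L[3]='e', prepend. Next row=LF[3]=4
  step 6: row=4, L[4]='n', prepend. Next row=LF[4]=6
  step 7: row=6, L[6]='i', prepend. Next row=LF[6]=5
  step 8: row=5, L[5]='p', prepend. Next row=LF[5]=7
Reversed output: pineaD7$

Answer: pineaD7$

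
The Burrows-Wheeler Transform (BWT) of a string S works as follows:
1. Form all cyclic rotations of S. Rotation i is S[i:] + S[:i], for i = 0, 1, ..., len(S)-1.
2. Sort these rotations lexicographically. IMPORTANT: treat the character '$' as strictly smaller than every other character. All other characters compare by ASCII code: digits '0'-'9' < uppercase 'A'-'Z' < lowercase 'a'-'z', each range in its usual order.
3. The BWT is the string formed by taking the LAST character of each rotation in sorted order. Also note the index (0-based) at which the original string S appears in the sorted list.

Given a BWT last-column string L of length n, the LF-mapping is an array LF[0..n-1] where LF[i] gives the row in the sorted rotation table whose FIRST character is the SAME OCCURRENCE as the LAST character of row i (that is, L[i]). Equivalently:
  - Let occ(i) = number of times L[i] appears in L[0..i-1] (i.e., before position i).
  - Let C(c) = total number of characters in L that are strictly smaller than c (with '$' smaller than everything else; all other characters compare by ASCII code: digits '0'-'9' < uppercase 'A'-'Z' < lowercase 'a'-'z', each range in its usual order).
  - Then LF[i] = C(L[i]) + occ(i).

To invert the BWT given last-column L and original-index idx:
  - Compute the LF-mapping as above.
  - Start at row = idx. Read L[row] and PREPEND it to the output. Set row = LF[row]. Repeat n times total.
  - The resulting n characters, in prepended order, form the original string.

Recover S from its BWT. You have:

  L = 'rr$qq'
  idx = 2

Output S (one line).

Answer: qrqr$

Derivation:
LF mapping: 3 4 0 1 2
Walk LF starting at row 2, prepending L[row]:
  step 1: row=2, L[2]='$', prepend. Next row=LF[2]=0
  step 2: row=0, L[0]='r', prepend. Next row=LF[0]=3
  step 3: row=3, L[3]='q', prepend. Next row=LF[3]=1
  step 4: row=1, L[1]='r', prepend. Next row=LF[1]=4
  step 5: row=4, L[4]='q', prepend. Next row=LF[4]=2
Reversed output: qrqr$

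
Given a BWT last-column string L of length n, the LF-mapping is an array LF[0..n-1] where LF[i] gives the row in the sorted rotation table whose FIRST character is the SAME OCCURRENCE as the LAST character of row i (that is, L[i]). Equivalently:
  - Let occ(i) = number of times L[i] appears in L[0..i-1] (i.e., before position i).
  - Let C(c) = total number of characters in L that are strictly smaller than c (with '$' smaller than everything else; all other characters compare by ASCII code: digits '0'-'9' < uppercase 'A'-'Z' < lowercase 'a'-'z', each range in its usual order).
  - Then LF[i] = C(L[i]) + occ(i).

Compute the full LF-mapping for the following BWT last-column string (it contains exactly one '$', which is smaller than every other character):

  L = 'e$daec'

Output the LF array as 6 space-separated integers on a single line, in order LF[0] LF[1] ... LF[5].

Answer: 4 0 3 1 5 2

Derivation:
Char counts: '$':1, 'a':1, 'c':1, 'd':1, 'e':2
C (first-col start): C('$')=0, C('a')=1, C('c')=2, C('d')=3, C('e')=4
L[0]='e': occ=0, LF[0]=C('e')+0=4+0=4
L[1]='$': occ=0, LF[1]=C('$')+0=0+0=0
L[2]='d': occ=0, LF[2]=C('d')+0=3+0=3
L[3]='a': occ=0, LF[3]=C('a')+0=1+0=1
L[4]='e': occ=1, LF[4]=C('e')+1=4+1=5
L[5]='c': occ=0, LF[5]=C('c')+0=2+0=2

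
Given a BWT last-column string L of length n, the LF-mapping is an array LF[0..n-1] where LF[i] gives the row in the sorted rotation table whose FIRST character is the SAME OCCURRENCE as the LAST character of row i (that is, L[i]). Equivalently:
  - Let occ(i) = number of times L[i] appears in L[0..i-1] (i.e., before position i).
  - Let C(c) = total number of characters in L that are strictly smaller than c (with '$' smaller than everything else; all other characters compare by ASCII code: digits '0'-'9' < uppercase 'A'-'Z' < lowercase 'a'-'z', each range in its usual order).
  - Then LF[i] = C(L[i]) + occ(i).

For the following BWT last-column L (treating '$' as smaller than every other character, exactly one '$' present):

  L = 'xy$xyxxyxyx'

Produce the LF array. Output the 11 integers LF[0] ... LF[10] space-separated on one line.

Answer: 1 7 0 2 8 3 4 9 5 10 6

Derivation:
Char counts: '$':1, 'x':6, 'y':4
C (first-col start): C('$')=0, C('x')=1, C('y')=7
L[0]='x': occ=0, LF[0]=C('x')+0=1+0=1
L[1]='y': occ=0, LF[1]=C('y')+0=7+0=7
L[2]='$': occ=0, LF[2]=C('$')+0=0+0=0
L[3]='x': occ=1, LF[3]=C('x')+1=1+1=2
L[4]='y': occ=1, LF[4]=C('y')+1=7+1=8
L[5]='x': occ=2, LF[5]=C('x')+2=1+2=3
L[6]='x': occ=3, LF[6]=C('x')+3=1+3=4
L[7]='y': occ=2, LF[7]=C('y')+2=7+2=9
L[8]='x': occ=4, LF[8]=C('x')+4=1+4=5
L[9]='y': occ=3, LF[9]=C('y')+3=7+3=10
L[10]='x': occ=5, LF[10]=C('x')+5=1+5=6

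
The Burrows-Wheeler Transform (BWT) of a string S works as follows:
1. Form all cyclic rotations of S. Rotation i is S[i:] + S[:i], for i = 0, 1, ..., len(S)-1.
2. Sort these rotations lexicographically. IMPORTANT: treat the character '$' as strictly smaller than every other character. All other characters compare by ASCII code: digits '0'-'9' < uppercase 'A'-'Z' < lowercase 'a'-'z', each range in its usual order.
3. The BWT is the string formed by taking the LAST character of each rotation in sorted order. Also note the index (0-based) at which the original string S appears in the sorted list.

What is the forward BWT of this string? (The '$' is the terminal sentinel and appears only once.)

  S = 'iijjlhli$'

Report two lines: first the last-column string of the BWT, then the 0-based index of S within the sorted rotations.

Answer: ill$iijjh
3

Derivation:
All 9 rotations (rotation i = S[i:]+S[:i]):
  rot[0] = iijjlhli$
  rot[1] = ijjlhli$i
  rot[2] = jjlhli$ii
  rot[3] = jlhli$iij
  rot[4] = lhli$iijj
  rot[5] = hli$iijjl
  rot[6] = li$iijjlh
  rot[7] = i$iijjlhl
  rot[8] = $iijjlhli
Sorted (with $ < everything):
  sorted[0] = $iijjlhli  (last char: 'i')
  sorted[1] = hli$iijjl  (last char: 'l')
  sorted[2] = i$iijjlhl  (last char: 'l')
  sorted[3] = iijjlhli$  (last char: '$')
  sorted[4] = ijjlhli$i  (last char: 'i')
  sorted[5] = jjlhli$ii  (last char: 'i')
  sorted[6] = jlhli$iij  (last char: 'j')
  sorted[7] = lhli$iijj  (last char: 'j')
  sorted[8] = li$iijjlh  (last char: 'h')
Last column: ill$iijjh
Original string S is at sorted index 3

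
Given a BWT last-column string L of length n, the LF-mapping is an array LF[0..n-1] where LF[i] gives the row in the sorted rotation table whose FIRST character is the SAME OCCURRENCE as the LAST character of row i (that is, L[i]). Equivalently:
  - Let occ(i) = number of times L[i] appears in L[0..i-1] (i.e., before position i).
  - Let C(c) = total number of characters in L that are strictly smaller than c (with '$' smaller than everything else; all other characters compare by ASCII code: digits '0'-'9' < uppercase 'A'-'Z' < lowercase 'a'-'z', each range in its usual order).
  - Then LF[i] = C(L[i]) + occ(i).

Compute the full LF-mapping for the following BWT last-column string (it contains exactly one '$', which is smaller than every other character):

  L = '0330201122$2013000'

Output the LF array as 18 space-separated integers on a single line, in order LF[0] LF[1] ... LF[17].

Char counts: '$':1, '0':7, '1':3, '2':4, '3':3
C (first-col start): C('$')=0, C('0')=1, C('1')=8, C('2')=11, C('3')=15
L[0]='0': occ=0, LF[0]=C('0')+0=1+0=1
L[1]='3': occ=0, LF[1]=C('3')+0=15+0=15
L[2]='3': occ=1, LF[2]=C('3')+1=15+1=16
L[3]='0': occ=1, LF[3]=C('0')+1=1+1=2
L[4]='2': occ=0, LF[4]=C('2')+0=11+0=11
L[5]='0': occ=2, LF[5]=C('0')+2=1+2=3
L[6]='1': occ=0, LF[6]=C('1')+0=8+0=8
L[7]='1': occ=1, LF[7]=C('1')+1=8+1=9
L[8]='2': occ=1, LF[8]=C('2')+1=11+1=12
L[9]='2': occ=2, LF[9]=C('2')+2=11+2=13
L[10]='$': occ=0, LF[10]=C('$')+0=0+0=0
L[11]='2': occ=3, LF[11]=C('2')+3=11+3=14
L[12]='0': occ=3, LF[12]=C('0')+3=1+3=4
L[13]='1': occ=2, LF[13]=C('1')+2=8+2=10
L[14]='3': occ=2, LF[14]=C('3')+2=15+2=17
L[15]='0': occ=4, LF[15]=C('0')+4=1+4=5
L[16]='0': occ=5, LF[16]=C('0')+5=1+5=6
L[17]='0': occ=6, LF[17]=C('0')+6=1+6=7

Answer: 1 15 16 2 11 3 8 9 12 13 0 14 4 10 17 5 6 7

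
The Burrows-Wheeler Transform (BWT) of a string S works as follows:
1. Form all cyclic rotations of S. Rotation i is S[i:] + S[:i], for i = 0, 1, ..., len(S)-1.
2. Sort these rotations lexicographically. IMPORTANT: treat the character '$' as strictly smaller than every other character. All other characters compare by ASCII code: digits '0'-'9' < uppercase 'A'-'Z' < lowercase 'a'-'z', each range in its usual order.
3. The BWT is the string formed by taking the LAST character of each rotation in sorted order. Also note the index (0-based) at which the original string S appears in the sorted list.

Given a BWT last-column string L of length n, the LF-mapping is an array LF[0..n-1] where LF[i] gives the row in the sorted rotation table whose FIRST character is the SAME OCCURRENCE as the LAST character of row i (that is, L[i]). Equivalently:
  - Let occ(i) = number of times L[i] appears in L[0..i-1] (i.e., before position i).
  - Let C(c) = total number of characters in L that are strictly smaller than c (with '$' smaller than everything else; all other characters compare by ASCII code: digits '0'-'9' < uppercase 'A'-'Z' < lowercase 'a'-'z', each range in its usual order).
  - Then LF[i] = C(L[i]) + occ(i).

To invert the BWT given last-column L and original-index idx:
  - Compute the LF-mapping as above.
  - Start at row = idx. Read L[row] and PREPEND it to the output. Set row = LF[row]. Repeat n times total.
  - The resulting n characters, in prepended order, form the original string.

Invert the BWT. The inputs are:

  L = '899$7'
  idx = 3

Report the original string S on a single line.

Answer: 9798$

Derivation:
LF mapping: 2 3 4 0 1
Walk LF starting at row 3, prepending L[row]:
  step 1: row=3, L[3]='$', prepend. Next row=LF[3]=0
  step 2: row=0, L[0]='8', prepend. Next row=LF[0]=2
  step 3: row=2, L[2]='9', prepend. Next row=LF[2]=4
  step 4: row=4, L[4]='7', prepend. Next row=LF[4]=1
  step 5: row=1, L[1]='9', prepend. Next row=LF[1]=3
Reversed output: 9798$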